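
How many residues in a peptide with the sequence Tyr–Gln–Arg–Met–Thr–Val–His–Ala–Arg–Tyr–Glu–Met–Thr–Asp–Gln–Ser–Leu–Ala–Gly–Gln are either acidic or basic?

Acidic: D, E. Basic: H, K, R.
Acidic residues here: Glu11, Asp14 (2).
Basic residues here: Arg3, His7, Arg9 (3).
The two groups share no amino acid, so total = 2 + 3 = 5.

5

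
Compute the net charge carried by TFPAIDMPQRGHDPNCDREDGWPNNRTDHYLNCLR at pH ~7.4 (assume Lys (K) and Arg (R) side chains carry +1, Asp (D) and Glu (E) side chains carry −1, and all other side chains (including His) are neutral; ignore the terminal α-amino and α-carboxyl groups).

Positive (K, R): R10, R18, R26, R35 → +4.
Negative (D, E): D6, D13, D17, E19, D20, D28 → −6.
Net charge = (+4) + (−6) = −2.

-2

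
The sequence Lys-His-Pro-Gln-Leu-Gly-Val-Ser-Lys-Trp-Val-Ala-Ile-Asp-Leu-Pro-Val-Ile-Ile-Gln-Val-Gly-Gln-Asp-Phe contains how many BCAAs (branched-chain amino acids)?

9

The BCAAs are Val, Leu, and Ile — aliphatic side chains with a branch point.
Matching residues: Leu5, Val7, Val11, Ile13, Leu15, Val17, Ile18, Ile19, Val21.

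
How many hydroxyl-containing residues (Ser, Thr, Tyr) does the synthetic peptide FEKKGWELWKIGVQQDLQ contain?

None of the 18 residues belong to this group.

0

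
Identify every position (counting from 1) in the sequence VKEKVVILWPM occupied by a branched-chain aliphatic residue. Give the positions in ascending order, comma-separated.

1, 5, 6, 7, 8

Valine (V), leucine (L), and isoleucine (I) are the branched-chain amino acids.
Matching residues: V1, V5, V6, I7, L8.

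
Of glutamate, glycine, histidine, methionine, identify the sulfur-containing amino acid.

methionine

The sulfur-bearing residues are cysteine (–SH) and methionine (–S–CH₃).
Of the listed options, only methionine belongs to this group.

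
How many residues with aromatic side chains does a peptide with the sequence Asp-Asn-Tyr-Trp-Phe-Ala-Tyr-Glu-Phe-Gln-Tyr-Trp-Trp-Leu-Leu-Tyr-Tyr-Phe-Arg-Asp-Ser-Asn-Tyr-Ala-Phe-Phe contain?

14

Phenylalanine (F), tryptophan (W), and tyrosine (Y) have aromatic ring side chains.
Matching residues: Tyr3, Trp4, Phe5, Tyr7, Phe9, Tyr11, Trp12, Trp13, Tyr16, Tyr17, Phe18, Tyr23, Phe25, Phe26.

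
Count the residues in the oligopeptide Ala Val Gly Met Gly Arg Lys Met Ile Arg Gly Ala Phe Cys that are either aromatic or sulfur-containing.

4

Aromatic: F, W, Y. Sulfur-containing: C, M.
Aromatic residues here: Phe13 (1).
Sulfur-containing residues here: Met4, Met8, Cys14 (3).
The two groups share no amino acid, so total = 1 + 3 = 4.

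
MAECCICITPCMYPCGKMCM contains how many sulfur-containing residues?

10

The sulfur-bearing residues are cysteine (–SH) and methionine (–S–CH₃).
Matching residues: M1, C4, C5, C7, C11, M12, C15, M18, C19, M20.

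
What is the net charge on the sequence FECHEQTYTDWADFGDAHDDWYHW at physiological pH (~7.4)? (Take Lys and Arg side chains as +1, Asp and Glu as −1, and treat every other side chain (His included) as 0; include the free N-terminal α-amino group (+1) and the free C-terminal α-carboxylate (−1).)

-7

Positive (K, R): none → +0.
Negative (D, E): E2, E5, D10, D13, D16, D19, D20 → −7.
The N-terminus (+1) and C-terminus (−1) cancel.
Net charge = (+0) + (−7) = −7.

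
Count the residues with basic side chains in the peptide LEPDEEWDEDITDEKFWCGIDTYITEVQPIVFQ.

K, R, and H are the three residues with basic side chains (ε-amine, guanidinium, and imidazole respectively).
Matching residues: K15.

1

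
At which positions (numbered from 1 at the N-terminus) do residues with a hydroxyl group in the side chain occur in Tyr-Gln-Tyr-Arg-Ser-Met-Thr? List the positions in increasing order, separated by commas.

S, T, and Y are the three residues with a side-chain hydroxyl.
Matching residues: Tyr1, Tyr3, Ser5, Thr7.

1, 3, 5, 7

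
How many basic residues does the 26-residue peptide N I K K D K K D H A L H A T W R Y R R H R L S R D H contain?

13

K, R, and H are the three residues with basic side chains (ε-amine, guanidinium, and imidazole respectively).
Matching residues: K3, K4, K6, K7, H9, H12, R16, R18, R19, H20, R21, R24, H26.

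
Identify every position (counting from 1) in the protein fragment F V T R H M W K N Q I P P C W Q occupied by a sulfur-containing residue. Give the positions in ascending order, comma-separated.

6, 14

Matching residues: M6, C14.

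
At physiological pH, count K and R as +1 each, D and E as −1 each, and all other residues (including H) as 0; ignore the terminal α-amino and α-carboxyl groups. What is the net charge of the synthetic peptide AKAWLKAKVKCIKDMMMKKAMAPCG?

+6

Positive (K, R): K2, K6, K8, K10, K13, K18, K19 → +7.
Negative (D, E): D14 → −1.
Net charge = (+7) + (−1) = +6.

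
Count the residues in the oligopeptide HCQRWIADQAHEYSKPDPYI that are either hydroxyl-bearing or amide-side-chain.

5

Hydroxyl-bearing: S, T, Y. Amide-side-chain: N, Q.
Hydroxyl-bearing residues here: Y13, S14, Y19 (3).
Amide-side-chain residues here: Q3, Q9 (2).
The two groups share no amino acid, so total = 3 + 2 = 5.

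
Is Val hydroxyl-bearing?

The –OH-bearing residues are Ser, Thr (aliphatic alcohols), and Tyr (phenol).
Valine is not in this group.

No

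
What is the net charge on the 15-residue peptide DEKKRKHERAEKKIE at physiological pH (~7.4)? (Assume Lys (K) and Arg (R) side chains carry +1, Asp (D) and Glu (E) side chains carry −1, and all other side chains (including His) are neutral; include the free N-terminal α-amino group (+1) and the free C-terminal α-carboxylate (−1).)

+2

Positive (K, R): K3, K4, R5, K6, R9, K12, K13 → +7.
Negative (D, E): D1, E2, E8, E11, E15 → −5.
The N-terminus (+1) and C-terminus (−1) cancel.
Net charge = (+7) + (−5) = +2.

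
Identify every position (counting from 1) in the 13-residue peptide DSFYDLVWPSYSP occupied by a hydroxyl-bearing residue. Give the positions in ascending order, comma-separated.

2, 4, 10, 11, 12

Serine (S), threonine (T), and tyrosine (Y) each carry a hydroxyl group on the side chain.
Matching residues: S2, Y4, S10, Y11, S12.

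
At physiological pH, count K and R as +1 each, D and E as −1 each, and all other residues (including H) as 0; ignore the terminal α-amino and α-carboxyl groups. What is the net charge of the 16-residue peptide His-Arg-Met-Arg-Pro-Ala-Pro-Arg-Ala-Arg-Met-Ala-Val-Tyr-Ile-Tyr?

+4

Positive (K, R): Arg2, Arg4, Arg8, Arg10 → +4.
Negative (D, E): none → −0.
Net charge = (+4) + (−0) = +4.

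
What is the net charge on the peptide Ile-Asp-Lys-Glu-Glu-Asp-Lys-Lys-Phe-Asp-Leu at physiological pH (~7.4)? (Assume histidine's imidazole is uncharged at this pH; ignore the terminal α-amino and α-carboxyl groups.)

At pH ~7.4 the Lys and Arg side chains are protonated (+1), the Asp and Glu side chains are deprotonated (−1), and with His taken as neutral all other side chains carry no charge.
Positive (K, R): Lys3, Lys7, Lys8 → +3.
Negative (D, E): Asp2, Glu4, Glu5, Asp6, Asp10 → −5.
Net charge = (+3) + (−5) = −2.

-2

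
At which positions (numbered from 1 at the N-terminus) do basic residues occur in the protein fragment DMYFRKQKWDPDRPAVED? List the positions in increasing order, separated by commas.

The basic amino acids are Lys (K), Arg (R), and His (H).
Matching residues: R5, K6, K8, R13.

5, 6, 8, 13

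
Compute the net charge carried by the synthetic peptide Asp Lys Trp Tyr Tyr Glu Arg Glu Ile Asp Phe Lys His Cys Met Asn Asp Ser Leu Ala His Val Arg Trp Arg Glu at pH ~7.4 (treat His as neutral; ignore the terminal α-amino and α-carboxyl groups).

The side chains ionized at physiological pH are Lys/Arg (+1) and Asp/Glu (−1); with His treated as neutral, nothing else contributes.
Positive (K, R): Lys2, Arg7, Lys12, Arg23, Arg25 → +5.
Negative (D, E): Asp1, Glu6, Glu8, Asp10, Asp17, Glu26 → −6.
Net charge = (+5) + (−6) = −1.

-1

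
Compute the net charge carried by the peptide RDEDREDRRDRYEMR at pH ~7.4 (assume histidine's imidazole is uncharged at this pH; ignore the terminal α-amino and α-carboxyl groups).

-1

At pH ~7.4 the Lys and Arg side chains are protonated (+1), the Asp and Glu side chains are deprotonated (−1), and with His taken as neutral all other side chains carry no charge.
Positive (K, R): R1, R5, R8, R9, R11, R15 → +6.
Negative (D, E): D2, E3, D4, E6, D7, D10, E13 → −7.
Net charge = (+6) + (−7) = −1.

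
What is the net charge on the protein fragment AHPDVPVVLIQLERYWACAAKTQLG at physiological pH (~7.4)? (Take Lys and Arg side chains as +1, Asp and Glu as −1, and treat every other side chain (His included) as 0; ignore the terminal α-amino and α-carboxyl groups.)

Positive (K, R): R14, K21 → +2.
Negative (D, E): D4, E13 → −2.
Net charge = (+2) + (−2) = 0.

0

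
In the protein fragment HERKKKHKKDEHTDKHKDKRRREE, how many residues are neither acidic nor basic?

1

Acidic: D, E. Basic: K, R, H. All other residues are neither.
Matching residues: T13.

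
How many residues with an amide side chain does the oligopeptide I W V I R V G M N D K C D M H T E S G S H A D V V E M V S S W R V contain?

1

Only N (asparagine) and Q (glutamine) carry a side-chain carboxamide.
Matching residues: N9.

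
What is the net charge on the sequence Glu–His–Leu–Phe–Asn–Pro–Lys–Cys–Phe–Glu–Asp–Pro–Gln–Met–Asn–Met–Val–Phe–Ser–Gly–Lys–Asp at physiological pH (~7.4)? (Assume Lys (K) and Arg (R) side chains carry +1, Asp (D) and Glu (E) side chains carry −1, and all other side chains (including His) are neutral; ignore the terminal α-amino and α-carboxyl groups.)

-2

Positive (K, R): Lys7, Lys21 → +2.
Negative (D, E): Glu1, Glu10, Asp11, Asp22 → −4.
Net charge = (+2) + (−4) = −2.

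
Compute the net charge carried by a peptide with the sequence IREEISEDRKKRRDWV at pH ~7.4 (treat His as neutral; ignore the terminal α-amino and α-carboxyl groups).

At pH ~7.4 the Lys and Arg side chains are protonated (+1), the Asp and Glu side chains are deprotonated (−1), and with His taken as neutral all other side chains carry no charge.
Positive (K, R): R2, R9, K10, K11, R12, R13 → +6.
Negative (D, E): E3, E4, E7, D8, D14 → −5.
Net charge = (+6) + (−5) = +1.

+1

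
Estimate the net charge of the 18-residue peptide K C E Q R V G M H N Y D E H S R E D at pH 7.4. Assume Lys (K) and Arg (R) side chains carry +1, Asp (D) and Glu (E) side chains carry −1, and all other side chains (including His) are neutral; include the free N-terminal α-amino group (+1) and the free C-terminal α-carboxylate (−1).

Positive (K, R): K1, R5, R16 → +3.
Negative (D, E): E3, D12, E13, E17, D18 → −5.
The N-terminus (+1) and C-terminus (−1) cancel.
Net charge = (+3) + (−5) = −2.

-2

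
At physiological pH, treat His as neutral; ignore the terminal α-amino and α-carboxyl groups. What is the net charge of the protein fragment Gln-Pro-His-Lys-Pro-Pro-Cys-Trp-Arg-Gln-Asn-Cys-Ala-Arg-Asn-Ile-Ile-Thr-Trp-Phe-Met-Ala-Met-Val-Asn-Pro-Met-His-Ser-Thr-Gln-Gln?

The side chains ionized at physiological pH are Lys/Arg (+1) and Asp/Glu (−1); with His treated as neutral, nothing else contributes.
Positive (K, R): Lys4, Arg9, Arg14 → +3.
Negative (D, E): none → −0.
Net charge = (+3) + (−0) = +3.

+3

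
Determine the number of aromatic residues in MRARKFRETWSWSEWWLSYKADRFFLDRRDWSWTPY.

The aromatic amino acids are Phe (F, benzyl), Trp (W, indole), and Tyr (Y, phenol).
Matching residues: F6, W10, W12, W15, W16, Y19, F24, F25, W31, W33, Y36.

11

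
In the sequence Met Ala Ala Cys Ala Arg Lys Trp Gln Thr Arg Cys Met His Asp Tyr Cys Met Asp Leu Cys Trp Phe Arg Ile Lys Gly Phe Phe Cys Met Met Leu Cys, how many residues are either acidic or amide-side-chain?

Acidic: D, E. Amide-side-chain: N, Q.
Acidic residues here: Asp15, Asp19 (2).
Amide-side-chain residues here: Gln9 (1).
The two groups share no amino acid, so total = 2 + 1 = 3.

3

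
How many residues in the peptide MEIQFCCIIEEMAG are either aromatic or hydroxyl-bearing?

1

Aromatic: F, W, Y. Hydroxyl-bearing: S, T, Y.
Aromatic residues here: F5 (1).
Hydroxyl-bearing residues here: none (0).
(Y belongs to both groups, but none appear in this sequence.) Total = 1 + 0 = 1.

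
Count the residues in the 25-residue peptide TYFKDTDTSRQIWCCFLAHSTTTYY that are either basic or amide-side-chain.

Basic: H, K, R. Amide-side-chain: N, Q.
Basic residues here: K4, R10, H19 (3).
Amide-side-chain residues here: Q11 (1).
The two groups share no amino acid, so total = 3 + 1 = 4.

4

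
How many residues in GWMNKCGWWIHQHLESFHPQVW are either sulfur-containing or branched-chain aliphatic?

Sulfur-containing: C, M. Branched-chain aliphatic: I, L, V.
Sulfur-containing residues here: M3, C6 (2).
Branched-chain aliphatic residues here: I10, L14, V21 (3).
The two groups share no amino acid, so total = 2 + 3 = 5.

5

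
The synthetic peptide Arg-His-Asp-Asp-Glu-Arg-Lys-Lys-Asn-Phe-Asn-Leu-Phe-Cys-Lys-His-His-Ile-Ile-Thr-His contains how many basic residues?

9

K, R, and H are the three residues with basic side chains (ε-amine, guanidinium, and imidazole respectively).
Matching residues: Arg1, His2, Arg6, Lys7, Lys8, Lys15, His16, His17, His21.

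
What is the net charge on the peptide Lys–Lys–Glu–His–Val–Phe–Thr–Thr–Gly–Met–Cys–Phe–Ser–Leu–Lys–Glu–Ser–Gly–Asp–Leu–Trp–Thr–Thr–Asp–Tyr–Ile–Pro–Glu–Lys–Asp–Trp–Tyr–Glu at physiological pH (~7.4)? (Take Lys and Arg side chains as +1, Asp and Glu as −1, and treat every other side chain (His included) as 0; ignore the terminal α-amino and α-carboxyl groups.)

Positive (K, R): Lys1, Lys2, Lys15, Lys29 → +4.
Negative (D, E): Glu3, Glu16, Asp19, Asp24, Glu28, Asp30, Glu33 → −7.
Net charge = (+4) + (−7) = −3.

-3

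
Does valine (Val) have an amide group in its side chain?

Asparagine (N) and glutamine (Q) have uncharged amide side chains.
Valine is not in this group.

No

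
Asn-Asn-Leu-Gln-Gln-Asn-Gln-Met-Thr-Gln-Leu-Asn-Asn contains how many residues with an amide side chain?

The amide-side-chain residues are Asn (N) and Gln (Q).
Matching residues: Asn1, Asn2, Gln4, Gln5, Asn6, Gln7, Gln10, Asn12, Asn13.

9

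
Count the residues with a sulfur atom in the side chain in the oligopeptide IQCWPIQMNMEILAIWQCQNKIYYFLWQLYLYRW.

4

The sulfur-bearing residues are cysteine (–SH) and methionine (–S–CH₃).
Matching residues: C3, M8, M10, C18.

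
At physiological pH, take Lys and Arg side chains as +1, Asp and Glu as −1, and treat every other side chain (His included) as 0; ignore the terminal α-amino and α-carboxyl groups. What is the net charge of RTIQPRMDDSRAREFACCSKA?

Positive (K, R): R1, R6, R11, R13, K20 → +5.
Negative (D, E): D8, D9, E14 → −3.
Net charge = (+5) + (−3) = +2.

+2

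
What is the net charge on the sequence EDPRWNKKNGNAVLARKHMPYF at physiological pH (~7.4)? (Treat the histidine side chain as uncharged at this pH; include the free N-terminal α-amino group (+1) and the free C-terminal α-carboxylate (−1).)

Near pH 7.4, K and R contribute +1 each, D and E contribute −1 each, and every other side chain (His included, as stated) is uncharged.
Positive (K, R): R4, K7, K8, R16, K17 → +5.
Negative (D, E): E1, D2 → −2.
The N-terminus (+1) and C-terminus (−1) cancel.
Net charge = (+5) + (−2) = +3.

+3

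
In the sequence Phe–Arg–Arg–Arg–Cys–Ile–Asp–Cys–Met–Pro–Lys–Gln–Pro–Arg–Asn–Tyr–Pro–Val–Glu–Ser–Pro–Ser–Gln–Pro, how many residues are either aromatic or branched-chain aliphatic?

Aromatic: F, W, Y. Branched-chain aliphatic: I, L, V.
Aromatic residues here: Phe1, Tyr16 (2).
Branched-chain aliphatic residues here: Ile6, Val18 (2).
The two groups share no amino acid, so total = 2 + 2 = 4.

4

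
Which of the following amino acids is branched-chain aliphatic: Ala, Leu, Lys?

Leu

V, L, and I make up the branched-chain aliphatic group.
Of the listed options, only Leu belongs to this group.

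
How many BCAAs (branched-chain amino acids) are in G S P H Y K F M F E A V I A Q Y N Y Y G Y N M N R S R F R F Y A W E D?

V, L, and I make up the branched-chain aliphatic group.
Matching residues: V12, I13.

2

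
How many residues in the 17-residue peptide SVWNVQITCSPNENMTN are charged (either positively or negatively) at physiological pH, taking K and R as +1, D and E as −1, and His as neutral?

1

Charged side chains at pH ~7.4: K, R (positive); D, E (negative).
Matching residues: E13.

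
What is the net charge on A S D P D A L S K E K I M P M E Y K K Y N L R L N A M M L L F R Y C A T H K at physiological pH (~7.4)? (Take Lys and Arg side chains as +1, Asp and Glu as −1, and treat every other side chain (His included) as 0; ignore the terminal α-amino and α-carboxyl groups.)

+3

Positive (K, R): K9, K11, K18, K19, R23, R32, K38 → +7.
Negative (D, E): D3, D5, E10, E16 → −4.
Net charge = (+7) + (−4) = +3.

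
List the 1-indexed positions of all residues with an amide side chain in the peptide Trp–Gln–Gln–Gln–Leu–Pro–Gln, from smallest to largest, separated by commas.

2, 3, 4, 7

Asparagine (N) and glutamine (Q) have uncharged amide side chains.
Matching residues: Gln2, Gln3, Gln4, Gln7.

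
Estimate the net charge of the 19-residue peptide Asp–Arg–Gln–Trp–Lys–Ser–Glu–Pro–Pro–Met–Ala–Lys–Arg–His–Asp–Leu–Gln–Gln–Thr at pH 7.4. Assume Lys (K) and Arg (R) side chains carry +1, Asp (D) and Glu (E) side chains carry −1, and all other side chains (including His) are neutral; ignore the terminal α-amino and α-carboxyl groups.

+1

Positive (K, R): Arg2, Lys5, Lys12, Arg13 → +4.
Negative (D, E): Asp1, Glu7, Asp15 → −3.
Net charge = (+4) + (−3) = +1.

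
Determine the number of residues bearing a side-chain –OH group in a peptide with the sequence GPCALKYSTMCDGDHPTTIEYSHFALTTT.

10

S, T, and Y are the three residues with a side-chain hydroxyl.
Matching residues: Y7, S8, T9, T17, T18, Y21, S22, T27, T28, T29.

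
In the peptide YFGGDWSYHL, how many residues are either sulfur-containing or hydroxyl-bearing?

Sulfur-containing: C, M. Hydroxyl-bearing: S, T, Y.
Sulfur-containing residues here: none (0).
Hydroxyl-bearing residues here: Y1, S7, Y8 (3).
The two groups share no amino acid, so total = 0 + 3 = 3.

3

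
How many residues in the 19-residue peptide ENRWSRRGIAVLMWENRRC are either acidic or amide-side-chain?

Acidic: D, E. Amide-side-chain: N, Q.
Acidic residues here: E1, E15 (2).
Amide-side-chain residues here: N2, N16 (2).
The two groups share no amino acid, so total = 2 + 2 = 4.

4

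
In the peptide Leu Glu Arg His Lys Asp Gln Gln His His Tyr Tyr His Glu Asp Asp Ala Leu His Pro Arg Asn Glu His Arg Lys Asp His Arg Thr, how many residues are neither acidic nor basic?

10

Acidic: D, E. Basic: K, R, H. All other residues are neither.
Matching residues: Leu1, Gln7, Gln8, Tyr11, Tyr12, Ala17, Leu18, Pro20, Asn22, Thr30.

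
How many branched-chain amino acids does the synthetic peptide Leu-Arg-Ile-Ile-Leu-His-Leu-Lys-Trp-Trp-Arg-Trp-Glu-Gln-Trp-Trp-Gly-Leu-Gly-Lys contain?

Valine (V), leucine (L), and isoleucine (I) are the branched-chain amino acids.
Matching residues: Leu1, Ile3, Ile4, Leu5, Leu7, Leu18.

6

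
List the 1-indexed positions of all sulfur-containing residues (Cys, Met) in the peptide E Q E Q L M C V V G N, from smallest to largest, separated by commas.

6, 7

Matching residues: M6, C7.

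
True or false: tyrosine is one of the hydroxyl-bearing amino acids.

True

Serine (S), threonine (T), and tyrosine (Y) each carry a hydroxyl group on the side chain.
Tyrosine is in this group.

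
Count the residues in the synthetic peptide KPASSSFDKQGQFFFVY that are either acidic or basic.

3

Acidic: D, E. Basic: H, K, R.
Acidic residues here: D8 (1).
Basic residues here: K1, K9 (2).
The two groups share no amino acid, so total = 1 + 2 = 3.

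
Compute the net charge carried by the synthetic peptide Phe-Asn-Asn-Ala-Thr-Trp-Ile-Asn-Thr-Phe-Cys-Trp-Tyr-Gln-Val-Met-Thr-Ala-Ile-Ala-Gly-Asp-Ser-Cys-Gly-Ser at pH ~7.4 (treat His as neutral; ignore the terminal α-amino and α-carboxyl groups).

-1

At pH ~7.4 the Lys and Arg side chains are protonated (+1), the Asp and Glu side chains are deprotonated (−1), and with His taken as neutral all other side chains carry no charge.
Positive (K, R): none → +0.
Negative (D, E): Asp22 → −1.
Net charge = (+0) + (−1) = −1.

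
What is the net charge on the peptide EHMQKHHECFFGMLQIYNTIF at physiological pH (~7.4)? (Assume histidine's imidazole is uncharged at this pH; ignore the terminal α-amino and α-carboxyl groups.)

-1

At pH ~7.4 the Lys and Arg side chains are protonated (+1), the Asp and Glu side chains are deprotonated (−1), and with His taken as neutral all other side chains carry no charge.
Positive (K, R): K5 → +1.
Negative (D, E): E1, E8 → −2.
Net charge = (+1) + (−2) = −1.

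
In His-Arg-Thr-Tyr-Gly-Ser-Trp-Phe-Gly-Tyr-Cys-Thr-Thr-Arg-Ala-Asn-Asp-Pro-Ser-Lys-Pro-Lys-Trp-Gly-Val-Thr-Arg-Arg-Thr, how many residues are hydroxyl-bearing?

9

S, T, and Y are the three residues with a side-chain hydroxyl.
Matching residues: Thr3, Tyr4, Ser6, Tyr10, Thr12, Thr13, Ser19, Thr26, Thr29.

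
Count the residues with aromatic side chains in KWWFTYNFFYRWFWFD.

F, W, and Y each carry an aromatic ring on the side chain.
Matching residues: W2, W3, F4, Y6, F8, F9, Y10, W12, F13, W14, F15.

11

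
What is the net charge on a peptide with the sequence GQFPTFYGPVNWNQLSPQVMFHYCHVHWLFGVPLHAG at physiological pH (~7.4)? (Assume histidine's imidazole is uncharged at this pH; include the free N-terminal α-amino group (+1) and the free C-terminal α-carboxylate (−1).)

The side chains ionized at physiological pH are Lys/Arg (+1) and Asp/Glu (−1); with His treated as neutral, nothing else contributes.
Positive (K, R): none → +0.
Negative (D, E): none → −0.
The N-terminus (+1) and C-terminus (−1) cancel.
Net charge = (+0) + (−0) = 0.

0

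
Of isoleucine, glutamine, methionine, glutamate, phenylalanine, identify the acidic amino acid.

The acidic residues are Asp (D) and Glu (E), whose side chains end in a carboxylate group.
Of the listed options, only glutamate belongs to this group.

glutamate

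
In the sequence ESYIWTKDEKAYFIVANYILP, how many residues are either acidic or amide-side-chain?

4

Acidic: D, E. Amide-side-chain: N, Q.
Acidic residues here: E1, D8, E9 (3).
Amide-side-chain residues here: N17 (1).
The two groups share no amino acid, so total = 3 + 1 = 4.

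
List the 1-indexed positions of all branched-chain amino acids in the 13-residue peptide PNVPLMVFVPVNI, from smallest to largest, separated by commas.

3, 5, 7, 9, 11, 13

The BCAAs are Val, Leu, and Ile — aliphatic side chains with a branch point.
Matching residues: V3, L5, V7, V9, V11, I13.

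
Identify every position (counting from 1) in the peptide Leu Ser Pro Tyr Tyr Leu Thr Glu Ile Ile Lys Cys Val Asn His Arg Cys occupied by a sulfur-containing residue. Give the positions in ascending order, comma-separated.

Matching residues: Cys12, Cys17.

12, 17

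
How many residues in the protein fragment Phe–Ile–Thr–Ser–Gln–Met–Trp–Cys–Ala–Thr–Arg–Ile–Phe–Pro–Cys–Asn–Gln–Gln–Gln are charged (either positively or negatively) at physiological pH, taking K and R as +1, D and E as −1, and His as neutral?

1

Charged side chains at pH ~7.4: K, R (positive); D, E (negative).
Matching residues: Arg11.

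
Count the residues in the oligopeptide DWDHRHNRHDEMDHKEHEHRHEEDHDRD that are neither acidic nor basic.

Acidic: D, E. Basic: K, R, H. All other residues are neither.
Matching residues: W2, N7, M12.

3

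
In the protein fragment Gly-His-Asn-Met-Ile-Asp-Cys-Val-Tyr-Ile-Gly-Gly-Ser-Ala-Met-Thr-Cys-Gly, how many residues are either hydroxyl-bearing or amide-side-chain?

Hydroxyl-bearing: S, T, Y. Amide-side-chain: N, Q.
Hydroxyl-bearing residues here: Tyr9, Ser13, Thr16 (3).
Amide-side-chain residues here: Asn3 (1).
The two groups share no amino acid, so total = 3 + 1 = 4.

4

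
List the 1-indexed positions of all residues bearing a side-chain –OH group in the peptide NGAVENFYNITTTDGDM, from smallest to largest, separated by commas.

S, T, and Y are the three residues with a side-chain hydroxyl.
Matching residues: Y8, T11, T12, T13.

8, 11, 12, 13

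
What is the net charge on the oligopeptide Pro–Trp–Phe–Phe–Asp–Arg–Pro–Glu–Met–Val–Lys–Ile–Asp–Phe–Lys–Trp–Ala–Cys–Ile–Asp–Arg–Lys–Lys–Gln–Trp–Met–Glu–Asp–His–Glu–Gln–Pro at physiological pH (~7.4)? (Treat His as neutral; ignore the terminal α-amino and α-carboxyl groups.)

Near pH 7.4, K and R contribute +1 each, D and E contribute −1 each, and every other side chain (His included, as stated) is uncharged.
Positive (K, R): Arg6, Lys11, Lys15, Arg21, Lys22, Lys23 → +6.
Negative (D, E): Asp5, Glu8, Asp13, Asp20, Glu27, Asp28, Glu30 → −7.
Net charge = (+6) + (−7) = −1.

-1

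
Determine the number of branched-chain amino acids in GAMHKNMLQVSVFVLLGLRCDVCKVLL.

11

The BCAAs are Val, Leu, and Ile — aliphatic side chains with a branch point.
Matching residues: L8, V10, V12, V14, L15, L16, L18, V22, V25, L26, L27.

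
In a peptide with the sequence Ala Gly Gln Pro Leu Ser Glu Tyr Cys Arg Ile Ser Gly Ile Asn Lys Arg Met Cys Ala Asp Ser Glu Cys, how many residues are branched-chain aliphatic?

The BCAAs are Val, Leu, and Ile — aliphatic side chains with a branch point.
Matching residues: Leu5, Ile11, Ile14.

3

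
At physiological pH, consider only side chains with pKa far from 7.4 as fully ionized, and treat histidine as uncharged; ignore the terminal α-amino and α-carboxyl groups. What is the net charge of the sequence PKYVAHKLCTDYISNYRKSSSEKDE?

+1

The side chains ionized at physiological pH are Lys/Arg (+1) and Asp/Glu (−1); with His treated as neutral, nothing else contributes.
Positive (K, R): K2, K7, R17, K18, K23 → +5.
Negative (D, E): D11, E22, D24, E25 → −4.
Net charge = (+5) + (−4) = +1.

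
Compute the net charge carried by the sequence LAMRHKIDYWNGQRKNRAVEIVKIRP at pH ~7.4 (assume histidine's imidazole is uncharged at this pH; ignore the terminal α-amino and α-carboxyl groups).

Near pH 7.4, K and R contribute +1 each, D and E contribute −1 each, and every other side chain (His included, as stated) is uncharged.
Positive (K, R): R4, K6, R14, K15, R17, K23, R25 → +7.
Negative (D, E): D8, E20 → −2.
Net charge = (+7) + (−2) = +5.

+5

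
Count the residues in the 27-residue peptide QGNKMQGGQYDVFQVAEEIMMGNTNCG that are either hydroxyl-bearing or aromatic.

Hydroxyl-bearing: S, T, Y. Aromatic: F, W, Y.
Hydroxyl-bearing residues here: Y10, T24 (2).
Aromatic residues here: Y10, F13 (2).
Y is in both groups, so the 1 Y residue must not be double-counted.
Total = 2 + 2 − 1 = 3.

3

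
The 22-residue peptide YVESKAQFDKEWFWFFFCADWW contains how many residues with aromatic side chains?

F, W, and Y each carry an aromatic ring on the side chain.
Matching residues: Y1, F8, W12, F13, W14, F15, F16, F17, W21, W22.

10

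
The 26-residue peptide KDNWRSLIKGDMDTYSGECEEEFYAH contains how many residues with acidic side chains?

7

The acidic residues are Asp (D) and Glu (E), whose side chains end in a carboxylate group.
Matching residues: D2, D11, D13, E18, E20, E21, E22.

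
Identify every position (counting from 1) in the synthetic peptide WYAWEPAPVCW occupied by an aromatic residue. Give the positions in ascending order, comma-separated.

1, 2, 4, 11

The aromatic amino acids are Phe (F, benzyl), Trp (W, indole), and Tyr (Y, phenol).
Matching residues: W1, Y2, W4, W11.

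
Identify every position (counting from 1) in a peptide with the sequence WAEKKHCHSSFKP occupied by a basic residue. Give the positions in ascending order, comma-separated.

Lysine (K), arginine (R), and histidine (H) have basic, nitrogen-containing side chains.
Matching residues: K4, K5, H6, H8, K12.

4, 5, 6, 8, 12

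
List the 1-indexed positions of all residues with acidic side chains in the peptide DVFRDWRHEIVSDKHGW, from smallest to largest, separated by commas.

The acidic residues are Asp (D) and Glu (E), whose side chains end in a carboxylate group.
Matching residues: D1, D5, E9, D13.

1, 5, 9, 13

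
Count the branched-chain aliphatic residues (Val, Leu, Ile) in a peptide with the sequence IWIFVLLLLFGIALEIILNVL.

Matching residues: I1, I3, V5, L6, L7, L8, L9, I12, L14, I16, I17, L18, V20, L21.

14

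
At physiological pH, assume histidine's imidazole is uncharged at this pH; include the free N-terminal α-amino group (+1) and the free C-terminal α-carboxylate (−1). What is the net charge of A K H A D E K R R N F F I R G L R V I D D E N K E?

+1

At pH ~7.4 the Lys and Arg side chains are protonated (+1), the Asp and Glu side chains are deprotonated (−1), and with His taken as neutral all other side chains carry no charge.
Positive (K, R): K2, K7, R8, R9, R14, R17, K24 → +7.
Negative (D, E): D5, E6, D20, D21, E22, E25 → −6.
The N-terminus (+1) and C-terminus (−1) cancel.
Net charge = (+7) + (−6) = +1.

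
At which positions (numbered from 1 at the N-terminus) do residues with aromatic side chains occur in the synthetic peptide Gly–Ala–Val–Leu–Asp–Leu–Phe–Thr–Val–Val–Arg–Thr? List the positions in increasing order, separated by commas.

7

F, W, and Y each carry an aromatic ring on the side chain.
Matching residues: Phe7.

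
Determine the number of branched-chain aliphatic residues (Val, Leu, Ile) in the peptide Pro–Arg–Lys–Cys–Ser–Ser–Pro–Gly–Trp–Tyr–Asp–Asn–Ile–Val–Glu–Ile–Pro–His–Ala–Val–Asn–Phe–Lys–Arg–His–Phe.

4

Matching residues: Ile13, Val14, Ile16, Val20.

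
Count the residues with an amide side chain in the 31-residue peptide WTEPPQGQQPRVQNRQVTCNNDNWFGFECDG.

9

Only N (asparagine) and Q (glutamine) carry a side-chain carboxamide.
Matching residues: Q6, Q8, Q9, Q13, N14, Q16, N20, N21, N23.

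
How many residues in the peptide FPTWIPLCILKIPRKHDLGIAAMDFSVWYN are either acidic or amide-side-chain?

3

Acidic: D, E. Amide-side-chain: N, Q.
Acidic residues here: D17, D24 (2).
Amide-side-chain residues here: N30 (1).
The two groups share no amino acid, so total = 2 + 1 = 3.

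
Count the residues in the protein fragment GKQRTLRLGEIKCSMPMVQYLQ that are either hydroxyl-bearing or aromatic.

Hydroxyl-bearing: S, T, Y. Aromatic: F, W, Y.
Hydroxyl-bearing residues here: T5, S14, Y20 (3).
Aromatic residues here: Y20 (1).
Y is in both groups, so the 1 Y residue must not be double-counted.
Total = 3 + 1 − 1 = 3.

3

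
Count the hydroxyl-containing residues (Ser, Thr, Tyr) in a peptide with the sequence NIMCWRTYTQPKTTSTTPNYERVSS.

11

Matching residues: T7, Y8, T9, T13, T14, S15, T16, T17, Y20, S24, S25.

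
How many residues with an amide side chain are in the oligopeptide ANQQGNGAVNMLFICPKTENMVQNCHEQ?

9

The amide-side-chain residues are Asn (N) and Gln (Q).
Matching residues: N2, Q3, Q4, N6, N10, N20, Q23, N24, Q28.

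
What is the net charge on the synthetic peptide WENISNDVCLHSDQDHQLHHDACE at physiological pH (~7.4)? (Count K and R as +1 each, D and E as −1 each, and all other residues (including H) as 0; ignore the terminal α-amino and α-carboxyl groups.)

Positive (K, R): none → +0.
Negative (D, E): E2, D7, D13, D15, D21, E24 → −6.
Net charge = (+0) + (−6) = −6.

-6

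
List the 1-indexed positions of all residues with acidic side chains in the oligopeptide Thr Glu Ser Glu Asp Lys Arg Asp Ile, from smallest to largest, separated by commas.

The acidic residues are Asp (D) and Glu (E), whose side chains end in a carboxylate group.
Matching residues: Glu2, Glu4, Asp5, Asp8.

2, 4, 5, 8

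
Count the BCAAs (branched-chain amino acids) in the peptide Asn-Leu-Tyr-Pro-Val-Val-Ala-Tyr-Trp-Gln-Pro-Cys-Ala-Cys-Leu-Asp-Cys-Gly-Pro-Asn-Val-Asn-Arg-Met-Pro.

Valine (V), leucine (L), and isoleucine (I) are the branched-chain amino acids.
Matching residues: Leu2, Val5, Val6, Leu15, Val21.

5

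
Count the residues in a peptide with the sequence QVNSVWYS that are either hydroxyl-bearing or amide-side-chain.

Hydroxyl-bearing: S, T, Y. Amide-side-chain: N, Q.
Hydroxyl-bearing residues here: S4, Y7, S8 (3).
Amide-side-chain residues here: Q1, N3 (2).
The two groups share no amino acid, so total = 3 + 2 = 5.

5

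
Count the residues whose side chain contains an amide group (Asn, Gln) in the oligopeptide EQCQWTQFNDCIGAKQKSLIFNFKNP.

Matching residues: Q2, Q4, Q7, N9, Q16, N22, N25.

7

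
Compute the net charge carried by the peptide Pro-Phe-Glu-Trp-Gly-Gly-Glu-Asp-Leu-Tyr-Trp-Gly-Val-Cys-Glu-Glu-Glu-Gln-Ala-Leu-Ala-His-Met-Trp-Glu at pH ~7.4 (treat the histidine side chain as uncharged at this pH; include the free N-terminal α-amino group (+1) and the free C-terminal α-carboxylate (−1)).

-7

At pH ~7.4 the Lys and Arg side chains are protonated (+1), the Asp and Glu side chains are deprotonated (−1), and with His taken as neutral all other side chains carry no charge.
Positive (K, R): none → +0.
Negative (D, E): Glu3, Glu7, Asp8, Glu15, Glu16, Glu17, Glu25 → −7.
The N-terminus (+1) and C-terminus (−1) cancel.
Net charge = (+0) + (−7) = −7.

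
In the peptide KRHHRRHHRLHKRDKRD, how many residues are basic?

The basic amino acids are Lys (K), Arg (R), and His (H).
Matching residues: K1, R2, H3, H4, R5, R6, H7, H8, R9, H11, K12, R13, K15, R16.

14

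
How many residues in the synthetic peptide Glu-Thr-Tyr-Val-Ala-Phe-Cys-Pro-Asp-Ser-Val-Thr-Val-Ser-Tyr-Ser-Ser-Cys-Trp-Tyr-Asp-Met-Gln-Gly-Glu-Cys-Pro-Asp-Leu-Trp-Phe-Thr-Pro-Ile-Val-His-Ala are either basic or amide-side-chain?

Basic: H, K, R. Amide-side-chain: N, Q.
Basic residues here: His36 (1).
Amide-side-chain residues here: Gln23 (1).
The two groups share no amino acid, so total = 1 + 1 = 2.

2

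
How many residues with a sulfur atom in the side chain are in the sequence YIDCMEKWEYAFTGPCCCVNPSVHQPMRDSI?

6

The sulfur-bearing residues are cysteine (–SH) and methionine (–S–CH₃).
Matching residues: C4, M5, C16, C17, C18, M27.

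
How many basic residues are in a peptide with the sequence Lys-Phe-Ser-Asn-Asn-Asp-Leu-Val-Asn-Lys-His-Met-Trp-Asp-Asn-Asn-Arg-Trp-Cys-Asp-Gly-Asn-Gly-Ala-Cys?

4

Lysine (K), arginine (R), and histidine (H) have basic, nitrogen-containing side chains.
Matching residues: Lys1, Lys10, His11, Arg17.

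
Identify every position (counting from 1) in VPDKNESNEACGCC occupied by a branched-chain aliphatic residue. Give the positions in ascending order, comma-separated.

1

The BCAAs are Val, Leu, and Ile — aliphatic side chains with a branch point.
Matching residues: V1.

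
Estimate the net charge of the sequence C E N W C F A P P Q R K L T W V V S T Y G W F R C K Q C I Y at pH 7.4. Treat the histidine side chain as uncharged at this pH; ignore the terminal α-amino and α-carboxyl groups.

The side chains ionized at physiological pH are Lys/Arg (+1) and Asp/Glu (−1); with His treated as neutral, nothing else contributes.
Positive (K, R): R11, K12, R24, K26 → +4.
Negative (D, E): E2 → −1.
Net charge = (+4) + (−1) = +3.

+3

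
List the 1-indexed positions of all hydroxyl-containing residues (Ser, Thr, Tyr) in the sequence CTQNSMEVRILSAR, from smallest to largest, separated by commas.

2, 5, 12

Matching residues: T2, S5, S12.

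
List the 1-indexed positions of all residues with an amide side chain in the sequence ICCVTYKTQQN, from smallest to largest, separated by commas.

9, 10, 11

Only N (asparagine) and Q (glutamine) carry a side-chain carboxamide.
Matching residues: Q9, Q10, N11.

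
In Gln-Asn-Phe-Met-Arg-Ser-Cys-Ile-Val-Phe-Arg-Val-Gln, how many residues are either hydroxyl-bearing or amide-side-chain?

Hydroxyl-bearing: S, T, Y. Amide-side-chain: N, Q.
Hydroxyl-bearing residues here: Ser6 (1).
Amide-side-chain residues here: Gln1, Asn2, Gln13 (3).
The two groups share no amino acid, so total = 1 + 3 = 4.

4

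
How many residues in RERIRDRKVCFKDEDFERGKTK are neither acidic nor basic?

7

Acidic: D, E. Basic: K, R, H. All other residues are neither.
Matching residues: I4, V9, C10, F11, F16, G19, T21.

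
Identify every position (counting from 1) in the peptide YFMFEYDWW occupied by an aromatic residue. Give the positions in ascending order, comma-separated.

1, 2, 4, 6, 8, 9

Phenylalanine (F), tryptophan (W), and tyrosine (Y) have aromatic ring side chains.
Matching residues: Y1, F2, F4, Y6, W8, W9.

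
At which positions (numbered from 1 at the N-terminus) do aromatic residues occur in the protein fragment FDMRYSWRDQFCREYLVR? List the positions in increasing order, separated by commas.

Phenylalanine (F), tryptophan (W), and tyrosine (Y) have aromatic ring side chains.
Matching residues: F1, Y5, W7, F11, Y15.

1, 5, 7, 11, 15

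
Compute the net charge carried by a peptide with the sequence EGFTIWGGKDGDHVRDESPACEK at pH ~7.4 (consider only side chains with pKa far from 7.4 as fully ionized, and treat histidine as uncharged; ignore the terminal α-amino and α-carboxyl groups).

The side chains ionized at physiological pH are Lys/Arg (+1) and Asp/Glu (−1); with His treated as neutral, nothing else contributes.
Positive (K, R): K9, R15, K23 → +3.
Negative (D, E): E1, D10, D12, D16, E17, E22 → −6.
Net charge = (+3) + (−6) = −3.

-3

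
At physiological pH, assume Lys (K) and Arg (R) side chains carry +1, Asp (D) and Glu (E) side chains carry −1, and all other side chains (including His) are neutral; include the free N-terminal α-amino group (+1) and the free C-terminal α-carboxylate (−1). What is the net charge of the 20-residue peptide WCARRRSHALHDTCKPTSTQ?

Positive (K, R): R4, R5, R6, K15 → +4.
Negative (D, E): D12 → −1.
The N-terminus (+1) and C-terminus (−1) cancel.
Net charge = (+4) + (−1) = +3.

+3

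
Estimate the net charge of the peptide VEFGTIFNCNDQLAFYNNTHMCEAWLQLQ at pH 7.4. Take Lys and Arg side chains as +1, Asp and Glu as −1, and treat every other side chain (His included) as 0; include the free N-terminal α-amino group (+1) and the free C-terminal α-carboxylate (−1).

-3

Positive (K, R): none → +0.
Negative (D, E): E2, D11, E23 → −3.
The N-terminus (+1) and C-terminus (−1) cancel.
Net charge = (+0) + (−3) = −3.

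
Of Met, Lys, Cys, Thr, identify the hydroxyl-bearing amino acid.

The –OH-bearing residues are Ser, Thr (aliphatic alcohols), and Tyr (phenol).
Of the listed options, only Thr belongs to this group.

Thr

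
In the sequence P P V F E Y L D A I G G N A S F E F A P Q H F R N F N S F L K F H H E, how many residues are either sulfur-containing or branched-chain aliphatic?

4

Sulfur-containing: C, M. Branched-chain aliphatic: I, L, V.
Sulfur-containing residues here: none (0).
Branched-chain aliphatic residues here: V3, L7, I10, L30 (4).
The two groups share no amino acid, so total = 0 + 4 = 4.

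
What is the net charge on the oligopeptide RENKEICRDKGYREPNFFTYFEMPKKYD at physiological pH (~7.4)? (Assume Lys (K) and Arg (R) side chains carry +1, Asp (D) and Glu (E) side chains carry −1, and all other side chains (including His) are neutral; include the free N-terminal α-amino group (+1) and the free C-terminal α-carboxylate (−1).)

+1

Positive (K, R): R1, K4, R8, K10, R13, K25, K26 → +7.
Negative (D, E): E2, E5, D9, E14, E22, D28 → −6.
The N-terminus (+1) and C-terminus (−1) cancel.
Net charge = (+7) + (−6) = +1.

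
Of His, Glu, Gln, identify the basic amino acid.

His

Lysine (K), arginine (R), and histidine (H) have basic, nitrogen-containing side chains.
Of the listed options, only His belongs to this group.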